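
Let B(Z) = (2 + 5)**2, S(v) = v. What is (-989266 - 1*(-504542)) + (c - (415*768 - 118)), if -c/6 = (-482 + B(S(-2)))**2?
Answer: -1928260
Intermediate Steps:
B(Z) = 49 (B(Z) = 7**2 = 49)
c = -1124934 (c = -6*(-482 + 49)**2 = -6*(-433)**2 = -6*187489 = -1124934)
(-989266 - 1*(-504542)) + (c - (415*768 - 118)) = (-989266 - 1*(-504542)) + (-1124934 - (415*768 - 118)) = (-989266 + 504542) + (-1124934 - (318720 - 118)) = -484724 + (-1124934 - 1*318602) = -484724 + (-1124934 - 318602) = -484724 - 1443536 = -1928260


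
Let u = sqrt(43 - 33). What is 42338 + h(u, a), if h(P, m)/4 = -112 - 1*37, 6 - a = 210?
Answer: 41742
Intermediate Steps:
a = -204 (a = 6 - 1*210 = 6 - 210 = -204)
u = sqrt(10) ≈ 3.1623
h(P, m) = -596 (h(P, m) = 4*(-112 - 1*37) = 4*(-112 - 37) = 4*(-149) = -596)
42338 + h(u, a) = 42338 - 596 = 41742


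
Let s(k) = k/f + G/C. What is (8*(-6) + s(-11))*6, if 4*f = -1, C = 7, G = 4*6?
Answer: -24/7 ≈ -3.4286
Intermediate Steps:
G = 24
f = -¼ (f = (¼)*(-1) = -¼ ≈ -0.25000)
s(k) = 24/7 - 4*k (s(k) = k/(-¼) + 24/7 = k*(-4) + 24*(⅐) = -4*k + 24/7 = 24/7 - 4*k)
(8*(-6) + s(-11))*6 = (8*(-6) + (24/7 - 4*(-11)))*6 = (-48 + (24/7 + 44))*6 = (-48 + 332/7)*6 = -4/7*6 = -24/7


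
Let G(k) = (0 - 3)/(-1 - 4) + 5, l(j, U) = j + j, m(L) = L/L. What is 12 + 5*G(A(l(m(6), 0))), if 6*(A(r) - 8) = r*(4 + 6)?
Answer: 40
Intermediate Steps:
m(L) = 1
l(j, U) = 2*j
A(r) = 8 + 5*r/3 (A(r) = 8 + (r*(4 + 6))/6 = 8 + (r*10)/6 = 8 + (10*r)/6 = 8 + 5*r/3)
G(k) = 28/5 (G(k) = -3/(-5) + 5 = -3*(-1/5) + 5 = 3/5 + 5 = 28/5)
12 + 5*G(A(l(m(6), 0))) = 12 + 5*(28/5) = 12 + 28 = 40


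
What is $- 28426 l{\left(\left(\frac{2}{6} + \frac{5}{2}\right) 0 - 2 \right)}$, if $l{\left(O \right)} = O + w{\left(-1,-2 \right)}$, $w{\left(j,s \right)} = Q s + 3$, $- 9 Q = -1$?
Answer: $- \frac{198982}{9} \approx -22109.0$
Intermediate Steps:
$Q = \frac{1}{9}$ ($Q = \left(- \frac{1}{9}\right) \left(-1\right) = \frac{1}{9} \approx 0.11111$)
$w{\left(j,s \right)} = 3 + \frac{s}{9}$ ($w{\left(j,s \right)} = \frac{s}{9} + 3 = 3 + \frac{s}{9}$)
$l{\left(O \right)} = \frac{25}{9} + O$ ($l{\left(O \right)} = O + \left(3 + \frac{1}{9} \left(-2\right)\right) = O + \left(3 - \frac{2}{9}\right) = O + \frac{25}{9} = \frac{25}{9} + O$)
$- 28426 l{\left(\left(\frac{2}{6} + \frac{5}{2}\right) 0 - 2 \right)} = - 28426 \left(\frac{25}{9} - \left(2 - \left(\frac{2}{6} + \frac{5}{2}\right) 0\right)\right) = - 28426 \left(\frac{25}{9} - \left(2 - \left(2 \cdot \frac{1}{6} + 5 \cdot \frac{1}{2}\right) 0\right)\right) = - 28426 \left(\frac{25}{9} - \left(2 - \left(\frac{1}{3} + \frac{5}{2}\right) 0\right)\right) = - 28426 \left(\frac{25}{9} + \left(\frac{17}{6} \cdot 0 - 2\right)\right) = - 28426 \left(\frac{25}{9} + \left(0 - 2\right)\right) = - 28426 \left(\frac{25}{9} - 2\right) = \left(-28426\right) \frac{7}{9} = - \frac{198982}{9}$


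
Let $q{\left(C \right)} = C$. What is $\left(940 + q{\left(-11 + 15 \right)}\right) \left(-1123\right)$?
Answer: $-1060112$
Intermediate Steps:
$\left(940 + q{\left(-11 + 15 \right)}\right) \left(-1123\right) = \left(940 + \left(-11 + 15\right)\right) \left(-1123\right) = \left(940 + 4\right) \left(-1123\right) = 944 \left(-1123\right) = -1060112$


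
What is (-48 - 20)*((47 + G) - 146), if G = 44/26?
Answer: 86020/13 ≈ 6616.9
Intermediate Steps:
G = 22/13 (G = 44*(1/26) = 22/13 ≈ 1.6923)
(-48 - 20)*((47 + G) - 146) = (-48 - 20)*((47 + 22/13) - 146) = -68*(633/13 - 146) = -68*(-1265/13) = 86020/13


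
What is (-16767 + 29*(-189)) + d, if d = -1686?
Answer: -23934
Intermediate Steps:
(-16767 + 29*(-189)) + d = (-16767 + 29*(-189)) - 1686 = (-16767 - 5481) - 1686 = -22248 - 1686 = -23934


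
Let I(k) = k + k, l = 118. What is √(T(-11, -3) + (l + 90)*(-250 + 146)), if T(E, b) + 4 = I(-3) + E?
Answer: I*√21653 ≈ 147.15*I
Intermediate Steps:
I(k) = 2*k
T(E, b) = -10 + E (T(E, b) = -4 + (2*(-3) + E) = -4 + (-6 + E) = -10 + E)
√(T(-11, -3) + (l + 90)*(-250 + 146)) = √((-10 - 11) + (118 + 90)*(-250 + 146)) = √(-21 + 208*(-104)) = √(-21 - 21632) = √(-21653) = I*√21653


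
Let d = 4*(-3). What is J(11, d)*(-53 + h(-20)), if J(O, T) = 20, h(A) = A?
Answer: -1460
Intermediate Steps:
d = -12
J(11, d)*(-53 + h(-20)) = 20*(-53 - 20) = 20*(-73) = -1460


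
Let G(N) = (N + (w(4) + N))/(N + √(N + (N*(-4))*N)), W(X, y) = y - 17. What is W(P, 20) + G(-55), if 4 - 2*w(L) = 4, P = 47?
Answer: 469/138 + I*√12155/138 ≈ 3.3986 + 0.79891*I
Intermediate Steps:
w(L) = 0 (w(L) = 2 - ½*4 = 2 - 2 = 0)
W(X, y) = -17 + y
G(N) = 2*N/(N + √(N - 4*N²)) (G(N) = (N + (0 + N))/(N + √(N + (N*(-4))*N)) = (N + N)/(N + √(N + (-4*N)*N)) = (2*N)/(N + √(N - 4*N²)) = 2*N/(N + √(N - 4*N²)))
W(P, 20) + G(-55) = (-17 + 20) + 2*(-55)/(-55 + √(-55*(1 - 4*(-55)))) = 3 + 2*(-55)/(-55 + √(-55*(1 + 220))) = 3 + 2*(-55)/(-55 + √(-55*221)) = 3 + 2*(-55)/(-55 + √(-12155)) = 3 + 2*(-55)/(-55 + I*√12155) = 3 - 110/(-55 + I*√12155)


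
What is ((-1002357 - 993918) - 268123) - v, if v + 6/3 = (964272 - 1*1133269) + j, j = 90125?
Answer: -2185524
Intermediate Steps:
v = -78874 (v = -2 + ((964272 - 1*1133269) + 90125) = -2 + ((964272 - 1133269) + 90125) = -2 + (-168997 + 90125) = -2 - 78872 = -78874)
((-1002357 - 993918) - 268123) - v = ((-1002357 - 993918) - 268123) - 1*(-78874) = (-1996275 - 268123) + 78874 = -2264398 + 78874 = -2185524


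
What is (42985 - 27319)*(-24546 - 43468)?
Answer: -1065507324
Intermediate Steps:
(42985 - 27319)*(-24546 - 43468) = 15666*(-68014) = -1065507324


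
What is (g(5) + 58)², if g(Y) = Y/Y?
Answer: 3481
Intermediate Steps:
g(Y) = 1
(g(5) + 58)² = (1 + 58)² = 59² = 3481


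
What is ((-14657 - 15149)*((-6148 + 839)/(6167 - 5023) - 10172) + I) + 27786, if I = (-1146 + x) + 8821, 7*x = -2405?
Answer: 1214653724901/4004 ≈ 3.0336e+8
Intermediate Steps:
x = -2405/7 (x = (⅐)*(-2405) = -2405/7 ≈ -343.57)
I = 51320/7 (I = (-1146 - 2405/7) + 8821 = -10427/7 + 8821 = 51320/7 ≈ 7331.4)
((-14657 - 15149)*((-6148 + 839)/(6167 - 5023) - 10172) + I) + 27786 = ((-14657 - 15149)*((-6148 + 839)/(6167 - 5023) - 10172) + 51320/7) + 27786 = (-29806*(-5309/1144 - 10172) + 51320/7) + 27786 = (-29806*(-11642077/1144) + 51320/7) + 27786 = (173501873531/572 + 51320/7) + 27786 = 1214542469757/4004 + 27786 = 1214653724901/4004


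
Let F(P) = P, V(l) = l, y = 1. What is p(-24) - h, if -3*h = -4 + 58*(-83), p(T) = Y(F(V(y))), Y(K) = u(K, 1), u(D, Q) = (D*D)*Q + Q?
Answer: -1604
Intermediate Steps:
u(D, Q) = Q + Q*D² (u(D, Q) = D²*Q + Q = Q*D² + Q = Q + Q*D²)
Y(K) = 1 + K² (Y(K) = 1*(1 + K²) = 1 + K²)
p(T) = 2 (p(T) = 1 + 1² = 1 + 1 = 2)
h = 1606 (h = -(-4 + 58*(-83))/3 = -(-4 - 4814)/3 = -⅓*(-4818) = 1606)
p(-24) - h = 2 - 1*1606 = 2 - 1606 = -1604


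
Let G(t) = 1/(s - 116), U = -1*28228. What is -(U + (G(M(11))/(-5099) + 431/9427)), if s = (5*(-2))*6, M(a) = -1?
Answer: 21709904200343/769092368 ≈ 28228.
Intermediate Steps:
U = -28228
s = -60 (s = -10*6 = -60)
G(t) = -1/176 (G(t) = 1/(-60 - 116) = 1/(-176) = -1/176)
-(U + (G(M(11))/(-5099) + 431/9427)) = -(-28228 + (-1/176/(-5099) + 431/9427)) = -(-28228 + (-1/176*(-1/5099) + 431*(1/9427))) = -(-28228 + (1/897424 + 431/9427)) = -(-28228 + 35163561/769092368) = -1*(-21709904200343/769092368) = 21709904200343/769092368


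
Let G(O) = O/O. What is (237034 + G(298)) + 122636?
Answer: 359671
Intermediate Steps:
G(O) = 1
(237034 + G(298)) + 122636 = (237034 + 1) + 122636 = 237035 + 122636 = 359671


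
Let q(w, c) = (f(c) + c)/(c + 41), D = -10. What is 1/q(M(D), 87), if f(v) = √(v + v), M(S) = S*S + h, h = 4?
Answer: 128/85 - 128*√174/7395 ≈ 1.2776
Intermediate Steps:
M(S) = 4 + S² (M(S) = S*S + 4 = S² + 4 = 4 + S²)
f(v) = √2*√v (f(v) = √(2*v) = √2*√v)
q(w, c) = (c + √2*√c)/(41 + c) (q(w, c) = (√2*√c + c)/(c + 41) = (c + √2*√c)/(41 + c))
1/q(M(D), 87) = 1/((87 + √2*√87)/(41 + 87)) = 1/((87 + √174)/128) = 1/(87/128 + √174/128)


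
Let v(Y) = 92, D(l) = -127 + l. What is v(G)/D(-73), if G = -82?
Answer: -23/50 ≈ -0.46000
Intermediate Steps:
v(G)/D(-73) = 92/(-127 - 73) = 92/(-200) = 92*(-1/200) = -23/50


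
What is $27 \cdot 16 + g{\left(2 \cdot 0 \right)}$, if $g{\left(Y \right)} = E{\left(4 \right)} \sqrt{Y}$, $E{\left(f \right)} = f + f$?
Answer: $432$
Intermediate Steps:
$E{\left(f \right)} = 2 f$
$g{\left(Y \right)} = 8 \sqrt{Y}$ ($g{\left(Y \right)} = 2 \cdot 4 \sqrt{Y} = 8 \sqrt{Y}$)
$27 \cdot 16 + g{\left(2 \cdot 0 \right)} = 27 \cdot 16 + 8 \sqrt{2 \cdot 0} = 432 + 8 \sqrt{0} = 432 + 8 \cdot 0 = 432 + 0 = 432$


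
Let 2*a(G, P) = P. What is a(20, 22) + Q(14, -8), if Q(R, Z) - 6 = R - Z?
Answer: 39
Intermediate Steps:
a(G, P) = P/2
Q(R, Z) = 6 + R - Z (Q(R, Z) = 6 + (R - Z) = 6 + R - Z)
a(20, 22) + Q(14, -8) = (1/2)*22 + (6 + 14 - 1*(-8)) = 11 + (6 + 14 + 8) = 11 + 28 = 39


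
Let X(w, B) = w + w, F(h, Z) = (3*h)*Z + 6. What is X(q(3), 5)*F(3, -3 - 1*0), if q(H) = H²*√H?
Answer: -378*√3 ≈ -654.71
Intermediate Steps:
F(h, Z) = 6 + 3*Z*h (F(h, Z) = 3*Z*h + 6 = 6 + 3*Z*h)
q(H) = H^(5/2)
X(w, B) = 2*w
X(q(3), 5)*F(3, -3 - 1*0) = (2*3^(5/2))*(6 + 3*(-3 - 1*0)*3) = (2*(9*√3))*(6 + 3*(-3 + 0)*3) = (18*√3)*(6 + 3*(-3)*3) = (18*√3)*(6 - 27) = (18*√3)*(-21) = -378*√3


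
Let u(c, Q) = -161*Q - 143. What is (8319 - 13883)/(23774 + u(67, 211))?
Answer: 1391/2585 ≈ 0.53810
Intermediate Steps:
u(c, Q) = -143 - 161*Q
(8319 - 13883)/(23774 + u(67, 211)) = (8319 - 13883)/(23774 + (-143 - 161*211)) = -5564/(23774 + (-143 - 33971)) = -5564/(23774 - 34114) = -5564/(-10340) = -5564*(-1/10340) = 1391/2585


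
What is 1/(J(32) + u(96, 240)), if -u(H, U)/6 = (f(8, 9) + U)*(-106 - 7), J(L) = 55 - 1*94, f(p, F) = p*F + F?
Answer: 1/217599 ≈ 4.5956e-6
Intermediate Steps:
f(p, F) = F + F*p (f(p, F) = F*p + F = F + F*p)
J(L) = -39 (J(L) = 55 - 94 = -39)
u(H, U) = 54918 + 678*U (u(H, U) = -6*(9*(1 + 8) + U)*(-106 - 7) = -6*(9*9 + U)*(-113) = -6*(81 + U)*(-113) = -6*(-9153 - 113*U) = 54918 + 678*U)
1/(J(32) + u(96, 240)) = 1/(-39 + (54918 + 678*240)) = 1/(-39 + (54918 + 162720)) = 1/(-39 + 217638) = 1/217599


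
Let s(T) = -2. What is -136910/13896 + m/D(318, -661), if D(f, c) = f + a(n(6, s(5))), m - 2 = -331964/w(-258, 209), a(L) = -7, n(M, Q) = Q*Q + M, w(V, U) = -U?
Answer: -2140116409/451613052 ≈ -4.7388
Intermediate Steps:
n(M, Q) = M + Q**2 (n(M, Q) = Q**2 + M = M + Q**2)
m = 332382/209 (m = 2 - 331964/((-1*209)) = 2 - 331964/(-209) = 2 - 331964*(-1/209) = 2 + 331964/209 = 332382/209 ≈ 1590.3)
D(f, c) = -7 + f (D(f, c) = f - 7 = -7 + f)
-136910/13896 + m/D(318, -661) = -136910/13896 + 332382/(209*(-7 + 318)) = -136910*1/13896 + (332382/209)/311 = -68455/6948 + (332382/209)*(1/311) = -68455/6948 + 332382/64999 = -2140116409/451613052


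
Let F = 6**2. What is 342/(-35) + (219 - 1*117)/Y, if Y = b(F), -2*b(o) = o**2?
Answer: -37531/3780 ≈ -9.9288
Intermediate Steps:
F = 36
b(o) = -o**2/2
Y = -648 (Y = -1/2*36**2 = -1/2*1296 = -648)
342/(-35) + (219 - 1*117)/Y = 342/(-35) + (219 - 1*117)/(-648) = 342*(-1/35) + (219 - 117)*(-1/648) = -342/35 + 102*(-1/648) = -342/35 - 17/108 = -37531/3780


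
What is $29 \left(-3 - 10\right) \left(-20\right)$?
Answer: $7540$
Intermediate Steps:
$29 \left(-3 - 10\right) \left(-20\right) = 29 \left(-13\right) \left(-20\right) = \left(-377\right) \left(-20\right) = 7540$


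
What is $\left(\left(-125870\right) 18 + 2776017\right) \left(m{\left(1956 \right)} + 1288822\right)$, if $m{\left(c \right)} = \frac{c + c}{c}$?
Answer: $657760350168$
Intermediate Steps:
$m{\left(c \right)} = 2$ ($m{\left(c \right)} = \frac{2 c}{c} = 2$)
$\left(\left(-125870\right) 18 + 2776017\right) \left(m{\left(1956 \right)} + 1288822\right) = \left(\left(-125870\right) 18 + 2776017\right) \left(2 + 1288822\right) = \left(-2265660 + 2776017\right) 1288824 = 510357 \cdot 1288824 = 657760350168$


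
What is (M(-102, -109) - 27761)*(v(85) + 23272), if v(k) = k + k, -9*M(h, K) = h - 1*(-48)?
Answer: -650632710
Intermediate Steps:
M(h, K) = -16/3 - h/9 (M(h, K) = -(h - 1*(-48))/9 = -(h + 48)/9 = -(48 + h)/9 = -16/3 - h/9)
v(k) = 2*k
(M(-102, -109) - 27761)*(v(85) + 23272) = ((-16/3 - ⅑*(-102)) - 27761)*(2*85 + 23272) = ((-16/3 + 34/3) - 27761)*(170 + 23272) = (6 - 27761)*23442 = -27755*23442 = -650632710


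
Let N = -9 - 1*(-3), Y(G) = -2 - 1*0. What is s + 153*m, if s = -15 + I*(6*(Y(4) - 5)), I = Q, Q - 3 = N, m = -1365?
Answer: -208734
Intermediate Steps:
Y(G) = -2 (Y(G) = -2 + 0 = -2)
N = -6 (N = -9 + 3 = -6)
Q = -3 (Q = 3 - 6 = -3)
I = -3
s = 111 (s = -15 - 18*(-2 - 5) = -15 - 18*(-7) = -15 - 3*(-42) = -15 + 126 = 111)
s + 153*m = 111 + 153*(-1365) = 111 - 208845 = -208734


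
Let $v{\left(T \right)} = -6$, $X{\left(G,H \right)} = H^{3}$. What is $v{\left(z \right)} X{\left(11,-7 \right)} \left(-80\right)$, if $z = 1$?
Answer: $-164640$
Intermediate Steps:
$v{\left(z \right)} X{\left(11,-7 \right)} \left(-80\right) = - 6 \left(-7\right)^{3} \left(-80\right) = \left(-6\right) \left(-343\right) \left(-80\right) = 2058 \left(-80\right) = -164640$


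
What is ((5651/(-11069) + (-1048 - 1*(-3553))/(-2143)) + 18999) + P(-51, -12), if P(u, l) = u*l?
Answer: 465150084799/23720867 ≈ 19609.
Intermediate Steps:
P(u, l) = l*u
((5651/(-11069) + (-1048 - 1*(-3553))/(-2143)) + 18999) + P(-51, -12) = ((5651/(-11069) + (-1048 - 1*(-3553))/(-2143)) + 18999) - 12*(-51) = ((5651*(-1/11069) + (-1048 + 3553)*(-1/2143)) + 18999) + 612 = ((-5651/11069 + 2505*(-1/2143)) + 18999) + 612 = ((-5651/11069 - 2505/2143) + 18999) + 612 = (-39837938/23720867 + 18999) + 612 = 450632914195/23720867 + 612 = 465150084799/23720867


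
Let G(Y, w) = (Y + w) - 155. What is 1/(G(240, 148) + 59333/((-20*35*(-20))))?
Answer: 14000/3321333 ≈ 0.0042152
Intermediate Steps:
G(Y, w) = -155 + Y + w
1/(G(240, 148) + 59333/((-20*35*(-20)))) = 1/((-155 + 240 + 148) + 59333/((-20*35*(-20)))) = 1/(233 + 59333/((-700*(-20)))) = 1/(233 + 59333/14000) = 1/(3321333/14000) = 14000/3321333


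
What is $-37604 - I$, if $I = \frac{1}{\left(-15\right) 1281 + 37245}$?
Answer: $- \frac{678000121}{18030} \approx -37604.0$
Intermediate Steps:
$I = \frac{1}{18030}$ ($I = \frac{1}{-19215 + 37245} = \frac{1}{18030} \approx 5.5463 \cdot 10^{-5}$)
$-37604 - I = -37604 - \frac{1}{18030} = - \frac{678000121}{18030}$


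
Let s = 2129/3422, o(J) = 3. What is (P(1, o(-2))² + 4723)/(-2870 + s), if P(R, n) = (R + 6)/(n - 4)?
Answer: -16329784/9819011 ≈ -1.6631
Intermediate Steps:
P(R, n) = (6 + R)/(-4 + n)
s = 2129/3422 (s = 2129*(1/3422) = 2129/3422 ≈ 0.62215)
(P(1, o(-2))² + 4723)/(-2870 + s) = (((6 + 1)/(-4 + 3))² + 4723)/(-2870 + 2129/3422) = ((7/(-1))² + 4723)/(-9819011/3422) = ((-1*7)² + 4723)*(-3422/9819011) = ((-7)² + 4723)*(-3422/9819011) = (49 + 4723)*(-3422/9819011) = 4772*(-3422/9819011) = -16329784/9819011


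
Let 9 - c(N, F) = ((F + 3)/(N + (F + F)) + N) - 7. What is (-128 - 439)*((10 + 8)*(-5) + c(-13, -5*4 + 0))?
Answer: 1842750/53 ≈ 34769.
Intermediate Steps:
c(N, F) = 16 - N - (3 + F)/(N + 2*F) (c(N, F) = 9 - (((F + 3)/(N + (F + F)) + N) - 7) = 9 - (((3 + F)/(N + 2*F) + N) - 7) = 9 - ((N + (3 + F)/(N + 2*F)) - 7) = 9 - (-7 + N + (3 + F)/(N + 2*F)) = 9 + (7 - N - (3 + F)/(N + 2*F)) = 16 - N - (3 + F)/(N + 2*F))
(-128 - 439)*((10 + 8)*(-5) + c(-13, -5*4 + 0)) = (-128 - 439)*((10 + 8)*(-5) + (-3 - 1*(-13)**2 + 16*(-13) + 31*(-5*4 + 0) - 2*(-5*4 + 0)*(-13))/(-13 + 2*(-5*4 + 0))) = -567*(18*(-5) + (-3 - 1*169 - 208 + 31*(-20 + 0) - 2*(-20 + 0)*(-13))/(-13 + 2*(-20 + 0))) = -567*(-90 + (-3 - 169 - 208 + 31*(-20) - 2*(-20)*(-13))/(-13 + 2*(-20))) = -567*(-90 + (-3 - 169 - 208 - 620 - 520)/(-13 - 40)) = -567*(-90 - 1520/(-53)) = -567*(-90 - 1/53*(-1520)) = -567*(-90 + 1520/53) = -567*(-3250/53) = 1842750/53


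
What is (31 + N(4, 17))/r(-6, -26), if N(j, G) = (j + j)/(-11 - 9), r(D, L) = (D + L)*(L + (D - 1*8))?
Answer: 153/6400 ≈ 0.023906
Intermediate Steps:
r(D, L) = (D + L)*(-8 + D + L) (r(D, L) = (D + L)*(L + (D - 8)) = (D + L)*(L + (-8 + D)) = (D + L)*(-8 + D + L))
N(j, G) = -j/10 (N(j, G) = (2*j)/(-20) = (2*j)*(-1/20) = -j/10)
(31 + N(4, 17))/r(-6, -26) = (31 - ⅒*4)/((-6)² + (-26)² - 8*(-6) - 8*(-26) + 2*(-6)*(-26)) = (31 - ⅖)/(36 + 676 + 48 + 208 + 312) = (153/5)/1280 = (153/5)*(1/1280) = 153/6400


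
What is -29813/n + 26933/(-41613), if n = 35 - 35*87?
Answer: 165648577/17893590 ≈ 9.2574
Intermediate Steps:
n = -3010 (n = 35 - 3045 = -3010)
-29813/n + 26933/(-41613) = -29813/(-3010) + 26933/(-41613) = -29813*(-1/3010) + 26933*(-1/41613) = 4259/430 - 26933/41613 = 165648577/17893590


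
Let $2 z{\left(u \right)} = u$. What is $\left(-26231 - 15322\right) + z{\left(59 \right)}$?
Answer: $- \frac{83047}{2} \approx -41524.0$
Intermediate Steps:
$z{\left(u \right)} = \frac{u}{2}$
$\left(-26231 - 15322\right) + z{\left(59 \right)} = \left(-26231 - 15322\right) + \frac{1}{2} \cdot 59 = \left(-26231 - 15322\right) + \frac{59}{2} = -41553 + \frac{59}{2} = - \frac{83047}{2}$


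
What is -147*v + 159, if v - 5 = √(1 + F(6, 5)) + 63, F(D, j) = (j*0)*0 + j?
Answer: -9837 - 147*√6 ≈ -10197.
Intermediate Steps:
F(D, j) = j (F(D, j) = 0*0 + j = 0 + j = j)
v = 68 + √6 (v = 5 + (√(1 + 5) + 63) = 5 + (√6 + 63) = 5 + (63 + √6) = 68 + √6 ≈ 70.449)
-147*v + 159 = -147*(68 + √6) + 159 = (-9996 - 147*√6) + 159 = -9837 - 147*√6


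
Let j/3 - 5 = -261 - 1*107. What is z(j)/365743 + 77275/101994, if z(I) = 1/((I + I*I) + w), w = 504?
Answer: 5583483805462699/7369548330671352 ≈ 0.75764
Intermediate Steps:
j = -1089 (j = 15 + 3*(-261 - 1*107) = 15 + 3*(-261 - 107) = 15 + 3*(-368) = 15 - 1104 = -1089)
z(I) = 1/(504 + I + I**2) (z(I) = 1/((I + I*I) + 504) = 1/((I + I**2) + 504) = 1/(504 + I + I**2))
z(j)/365743 + 77275/101994 = 1/((504 - 1089 + (-1089)**2)*365743) + 77275/101994 = (1/365743)/(504 - 1089 + 1185921) + 77275*(1/101994) = (1/365743)/1185336 + 77275/101994 = (1/1185336)*(1/365743) + 77275/101994 = 1/433528344648 + 77275/101994 = 5583483805462699/7369548330671352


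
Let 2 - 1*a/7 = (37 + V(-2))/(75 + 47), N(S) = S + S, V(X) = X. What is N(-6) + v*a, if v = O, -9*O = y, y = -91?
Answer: 119957/1098 ≈ 109.25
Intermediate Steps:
N(S) = 2*S
O = 91/9 (O = -⅑*(-91) = 91/9 ≈ 10.111)
v = 91/9 ≈ 10.111
a = 1463/122 (a = 14 - 7*(37 - 2)/(75 + 47) = 14 - 245/122 = 1463/122 ≈ 11.992)
N(-6) + v*a = 2*(-6) + (91/9)*(1463/122) = -12 + 133133/1098 = 119957/1098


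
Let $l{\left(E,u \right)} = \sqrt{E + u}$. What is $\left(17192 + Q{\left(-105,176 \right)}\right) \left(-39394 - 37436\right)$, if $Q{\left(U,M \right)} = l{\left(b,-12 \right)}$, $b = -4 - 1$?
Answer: $-1320861360 - 76830 i \sqrt{17} \approx -1.3209 \cdot 10^{9} - 3.1678 \cdot 10^{5} i$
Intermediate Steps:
$b = -5$
$Q{\left(U,M \right)} = i \sqrt{17}$ ($Q{\left(U,M \right)} = \sqrt{-5 - 12} = \sqrt{-17} = i \sqrt{17}$)
$\left(17192 + Q{\left(-105,176 \right)}\right) \left(-39394 - 37436\right) = \left(17192 + i \sqrt{17}\right) \left(-39394 - 37436\right) = \left(17192 + i \sqrt{17}\right) \left(-76830\right) = -1320861360 - 76830 i \sqrt{17}$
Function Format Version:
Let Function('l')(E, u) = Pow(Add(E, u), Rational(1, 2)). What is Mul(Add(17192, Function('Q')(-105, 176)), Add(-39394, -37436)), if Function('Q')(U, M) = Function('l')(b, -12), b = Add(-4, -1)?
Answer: Add(-1320861360, Mul(-76830, I, Pow(17, Rational(1, 2)))) ≈ Add(-1.3209e+9, Mul(-3.1678e+5, I))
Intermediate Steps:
b = -5
Function('Q')(U, M) = Mul(I, Pow(17, Rational(1, 2))) (Function('Q')(U, M) = Pow(Add(-5, -12), Rational(1, 2)) = Pow(-17, Rational(1, 2)) = Mul(I, Pow(17, Rational(1, 2))))
Mul(Add(17192, Function('Q')(-105, 176)), Add(-39394, -37436)) = Mul(Add(17192, Mul(I, Pow(17, Rational(1, 2)))), Add(-39394, -37436)) = Mul(Add(17192, Mul(I, Pow(17, Rational(1, 2)))), -76830) = Add(-1320861360, Mul(-76830, I, Pow(17, Rational(1, 2))))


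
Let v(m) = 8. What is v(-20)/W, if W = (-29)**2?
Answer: 8/841 ≈ 0.0095125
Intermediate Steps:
W = 841
v(-20)/W = 8/841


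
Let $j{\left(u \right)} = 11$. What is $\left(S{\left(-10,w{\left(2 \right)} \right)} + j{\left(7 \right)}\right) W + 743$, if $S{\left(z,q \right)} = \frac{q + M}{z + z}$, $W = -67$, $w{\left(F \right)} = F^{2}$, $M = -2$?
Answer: $\frac{127}{10} \approx 12.7$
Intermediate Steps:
$S{\left(z,q \right)} = \frac{-2 + q}{2 z}$ ($S{\left(z,q \right)} = \frac{q - 2}{z + z} = \frac{-2 + q}{2 z}$)
$\left(S{\left(-10,w{\left(2 \right)} \right)} + j{\left(7 \right)}\right) W + 743 = \left(\frac{-2 + 2^{2}}{2 \left(-10\right)} + 11\right) \left(-67\right) + 743 = \left(\frac{1}{2} \left(- \frac{1}{10}\right) \left(-2 + 4\right) + 11\right) \left(-67\right) + 743 = \left(\frac{1}{2} \left(- \frac{1}{10}\right) 2 + 11\right) \left(-67\right) + 743 = \left(- \frac{1}{10} + 11\right) \left(-67\right) + 743 = \frac{109}{10} \left(-67\right) + 743 = - \frac{7303}{10} + 743 = \frac{127}{10}$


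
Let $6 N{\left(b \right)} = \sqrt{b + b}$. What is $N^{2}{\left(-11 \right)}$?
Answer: $- \frac{11}{18} \approx -0.61111$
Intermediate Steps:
$N{\left(b \right)} = \frac{\sqrt{2} \sqrt{b}}{6}$ ($N{\left(b \right)} = \frac{\sqrt{b + b}}{6} = \frac{\sqrt{2 b}}{6} = \frac{\sqrt{2} \sqrt{b}}{6}$)
$N^{2}{\left(-11 \right)} = \left(\frac{\sqrt{2} \sqrt{-11}}{6}\right)^{2} = \left(\frac{\sqrt{2} i \sqrt{11}}{6}\right)^{2} = \left(\frac{i \sqrt{22}}{6}\right)^{2} = - \frac{11}{18}$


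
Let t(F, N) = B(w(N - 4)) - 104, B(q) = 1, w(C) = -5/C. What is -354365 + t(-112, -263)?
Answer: -354468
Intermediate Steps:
t(F, N) = -103 (t(F, N) = 1 - 104 = -103)
-354365 + t(-112, -263) = -354365 - 103 = -354468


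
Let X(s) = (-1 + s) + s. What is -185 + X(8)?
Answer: -170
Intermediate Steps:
X(s) = -1 + 2*s
-185 + X(8) = -185 + (-1 + 2*8) = -185 + (-1 + 16) = -185 + 15 = -170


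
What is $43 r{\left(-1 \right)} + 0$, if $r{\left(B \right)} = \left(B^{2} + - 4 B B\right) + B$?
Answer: $-172$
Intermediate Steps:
$r{\left(B \right)} = B - 3 B^{2}$ ($r{\left(B \right)} = \left(B^{2} - 4 B^{2}\right) + B = - 3 B^{2} + B = B - 3 B^{2}$)
$43 r{\left(-1 \right)} + 0 = 43 \left(- (1 - -3)\right) + 0 = 43 \left(- (1 + 3)\right) + 0 = 43 \left(\left(-1\right) 4\right) + 0 = 43 \left(-4\right) + 0 = -172 + 0 = -172$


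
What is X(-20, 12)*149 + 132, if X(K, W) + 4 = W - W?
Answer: -464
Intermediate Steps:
X(K, W) = -4 (X(K, W) = -4 + (W - W) = -4 + 0 = -4)
X(-20, 12)*149 + 132 = -4*149 + 132 = -596 + 132 = -464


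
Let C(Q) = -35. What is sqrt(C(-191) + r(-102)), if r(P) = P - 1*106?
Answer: 9*I*sqrt(3) ≈ 15.588*I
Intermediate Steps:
r(P) = -106 + P (r(P) = P - 106 = -106 + P)
sqrt(C(-191) + r(-102)) = sqrt(-35 + (-106 - 102)) = sqrt(-35 - 208) = sqrt(-243) = 9*I*sqrt(3)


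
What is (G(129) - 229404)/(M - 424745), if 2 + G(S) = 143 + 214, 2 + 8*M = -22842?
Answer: 458098/855201 ≈ 0.53566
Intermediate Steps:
M = -5711/2 (M = -¼ + (⅛)*(-22842) = -¼ - 11421/4 = -5711/2 ≈ -2855.5)
G(S) = 355 (G(S) = -2 + (143 + 214) = -2 + 357 = 355)
(G(129) - 229404)/(M - 424745) = (355 - 229404)/(-5711/2 - 424745) = -229049/(-855201/2) = -229049*(-2/855201) = 458098/855201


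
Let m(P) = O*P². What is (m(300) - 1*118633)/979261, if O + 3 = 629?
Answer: 56221367/979261 ≈ 57.412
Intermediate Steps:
O = 626 (O = -3 + 629 = 626)
m(P) = 626*P²
(m(300) - 1*118633)/979261 = (626*300² - 1*118633)/979261 = (626*90000 - 118633)*(1/979261) = (56340000 - 118633)*(1/979261) = 56221367*(1/979261) = 56221367/979261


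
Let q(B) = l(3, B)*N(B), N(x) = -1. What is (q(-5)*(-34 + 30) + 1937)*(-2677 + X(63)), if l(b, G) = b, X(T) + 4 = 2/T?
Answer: -329188049/63 ≈ -5.2252e+6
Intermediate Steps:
X(T) = -4 + 2/T
q(B) = -3 (q(B) = 3*(-1) = -3)
(q(-5)*(-34 + 30) + 1937)*(-2677 + X(63)) = (-3*(-34 + 30) + 1937)*(-2677 + (-4 + 2/63)) = (-3*(-4) + 1937)*(-2677 + (-4 + 2*(1/63))) = (12 + 1937)*(-2677 + (-4 + 2/63)) = 1949*(-2677 - 250/63) = 1949*(-168901/63) = -329188049/63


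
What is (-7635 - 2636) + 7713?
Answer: -2558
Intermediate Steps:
(-7635 - 2636) + 7713 = -10271 + 7713 = -2558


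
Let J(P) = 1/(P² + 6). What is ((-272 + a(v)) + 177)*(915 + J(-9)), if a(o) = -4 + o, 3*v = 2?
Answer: -23483770/261 ≈ -89976.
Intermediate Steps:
v = ⅔ (v = (⅓)*2 = ⅔ ≈ 0.66667)
J(P) = 1/(6 + P²)
((-272 + a(v)) + 177)*(915 + J(-9)) = ((-272 + (-4 + ⅔)) + 177)*(915 + 1/(6 + (-9)²)) = ((-272 - 10/3) + 177)*(915 + 1/(6 + 81)) = (-826/3 + 177)*(915 + 1/87) = -295*(915 + 1/87)/3 = -295/3*79606/87 = -23483770/261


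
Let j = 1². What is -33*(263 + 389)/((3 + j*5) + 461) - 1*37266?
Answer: -17499270/469 ≈ -37312.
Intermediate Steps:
j = 1
-33*(263 + 389)/((3 + j*5) + 461) - 1*37266 = -33*(263 + 389)/((3 + 1*5) + 461) - 1*37266 = -21516/((3 + 5) + 461) - 37266 = -21516/(8 + 461) - 37266 = -21516/469 - 37266 = -17499270/469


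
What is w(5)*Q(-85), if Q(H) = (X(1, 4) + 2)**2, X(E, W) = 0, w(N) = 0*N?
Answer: 0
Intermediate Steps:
w(N) = 0
Q(H) = 4 (Q(H) = (0 + 2)**2 = 2**2 = 4)
w(5)*Q(-85) = 0*4 = 0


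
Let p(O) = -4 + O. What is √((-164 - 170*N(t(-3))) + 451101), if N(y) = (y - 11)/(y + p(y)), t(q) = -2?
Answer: √1802643/2 ≈ 671.31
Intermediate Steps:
N(y) = (-11 + y)/(-4 + 2*y) (N(y) = (y - 11)/(y + (-4 + y)) = (-11 + y)/(-4 + 2*y))
√((-164 - 170*N(t(-3))) + 451101) = √((-164 - 85*(-11 - 2)/(-2 - 2)) + 451101) = √((-164 - 85*(-13)/(-4)) + 451101) = √((-164 - 85*(-1)*(-13)/4) + 451101) = √((-164 - 170*13/8) + 451101) = √((-164 - 1105/4) + 451101) = √(-1761/4 + 451101) = √(1802643/4) = √1802643/2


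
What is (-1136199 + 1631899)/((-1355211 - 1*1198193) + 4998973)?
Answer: 495700/2445569 ≈ 0.20269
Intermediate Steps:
(-1136199 + 1631899)/((-1355211 - 1*1198193) + 4998973) = 495700/((-1355211 - 1198193) + 4998973) = 495700/(-2553404 + 4998973) = 495700/2445569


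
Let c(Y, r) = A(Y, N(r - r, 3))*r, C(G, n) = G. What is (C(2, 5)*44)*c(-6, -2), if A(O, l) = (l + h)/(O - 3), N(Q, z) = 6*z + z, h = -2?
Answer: 3344/9 ≈ 371.56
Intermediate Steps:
N(Q, z) = 7*z
A(O, l) = (-2 + l)/(-3 + O) (A(O, l) = (l - 2)/(O - 3) = (-2 + l)/(-3 + O))
c(Y, r) = 19*r/(-3 + Y) (c(Y, r) = ((-2 + 7*3)/(-3 + Y))*r = ((-2 + 21)/(-3 + Y))*r = (19/(-3 + Y))*r = 19*r/(-3 + Y))
(C(2, 5)*44)*c(-6, -2) = (2*44)*(19*(-2)/(-3 - 6)) = 88*(19*(-2)/(-9)) = 88*(19*(-2)*(-⅑)) = 88*(38/9) = 3344/9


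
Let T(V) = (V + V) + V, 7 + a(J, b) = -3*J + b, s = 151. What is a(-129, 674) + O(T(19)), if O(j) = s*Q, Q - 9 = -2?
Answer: 2111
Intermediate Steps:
Q = 7 (Q = 9 - 2 = 7)
a(J, b) = -7 + b - 3*J (a(J, b) = -7 + (-3*J + b) = -7 + (b - 3*J) = -7 + b - 3*J)
T(V) = 3*V (T(V) = 2*V + V = 3*V)
O(j) = 1057 (O(j) = 151*7 = 1057)
a(-129, 674) + O(T(19)) = (-7 + 674 - 3*(-129)) + 1057 = (-7 + 674 + 387) + 1057 = 1054 + 1057 = 2111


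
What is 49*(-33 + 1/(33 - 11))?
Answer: -35525/22 ≈ -1614.8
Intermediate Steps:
49*(-33 + 1/(33 - 11)) = 49*(-33 + 1/22) = 49*(-725/22) = -35525/22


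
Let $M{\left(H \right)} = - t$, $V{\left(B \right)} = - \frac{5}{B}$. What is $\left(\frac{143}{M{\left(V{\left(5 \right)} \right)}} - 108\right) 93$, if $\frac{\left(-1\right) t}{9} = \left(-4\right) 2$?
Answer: $- \frac{245489}{24} \approx -10229.0$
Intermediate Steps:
$t = 72$ ($t = - 9 \left(\left(-4\right) 2\right) = \left(-9\right) \left(-8\right) = 72$)
$M{\left(H \right)} = -72$ ($M{\left(H \right)} = \left(-1\right) 72 = -72$)
$\left(\frac{143}{M{\left(V{\left(5 \right)} \right)}} - 108\right) 93 = \left(\frac{143}{-72} - 108\right) 93 = \left(143 \left(- \frac{1}{72}\right) - 108\right) 93 = \left(- \frac{143}{72} - 108\right) 93 = \left(- \frac{7919}{72}\right) 93 = - \frac{245489}{24}$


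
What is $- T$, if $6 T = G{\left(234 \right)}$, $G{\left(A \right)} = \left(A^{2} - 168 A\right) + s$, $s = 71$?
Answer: $- \frac{15515}{6} \approx -2585.8$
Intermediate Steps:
$G{\left(A \right)} = 71 + A^{2} - 168 A$ ($G{\left(A \right)} = \left(A^{2} - 168 A\right) + 71 = 71 + A^{2} - 168 A$)
$T = \frac{15515}{6}$ ($T = \frac{71 + 234^{2} - 39312}{6} = \frac{71 + 54756 - 39312}{6} = \frac{1}{6} \cdot 15515 = \frac{15515}{6} \approx 2585.8$)
$- T = \left(-1\right) \frac{15515}{6} = - \frac{15515}{6}$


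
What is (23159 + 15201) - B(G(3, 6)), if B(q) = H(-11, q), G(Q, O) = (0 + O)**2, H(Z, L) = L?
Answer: 38324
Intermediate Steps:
G(Q, O) = O**2
B(q) = q
(23159 + 15201) - B(G(3, 6)) = (23159 + 15201) - 1*6**2 = 38360 - 1*36 = 38360 - 36 = 38324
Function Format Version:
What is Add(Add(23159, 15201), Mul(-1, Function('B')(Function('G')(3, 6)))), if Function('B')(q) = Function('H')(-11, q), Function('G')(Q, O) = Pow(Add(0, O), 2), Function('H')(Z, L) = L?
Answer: 38324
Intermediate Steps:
Function('G')(Q, O) = Pow(O, 2)
Function('B')(q) = q
Add(Add(23159, 15201), Mul(-1, Function('B')(Function('G')(3, 6)))) = Add(Add(23159, 15201), Mul(-1, Pow(6, 2))) = Add(38360, Mul(-1, 36)) = Add(38360, -36) = 38324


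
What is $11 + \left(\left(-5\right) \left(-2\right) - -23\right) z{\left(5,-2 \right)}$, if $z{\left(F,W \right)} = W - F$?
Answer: $-220$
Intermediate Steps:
$11 + \left(\left(-5\right) \left(-2\right) - -23\right) z{\left(5,-2 \right)} = 11 + \left(\left(-5\right) \left(-2\right) - -23\right) \left(-2 - 5\right) = 11 + \left(10 + 23\right) \left(-2 - 5\right) = 11 + 33 \left(-7\right) = 11 - 231 = -220$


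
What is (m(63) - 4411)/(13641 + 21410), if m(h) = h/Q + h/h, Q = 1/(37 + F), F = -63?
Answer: -6048/35051 ≈ -0.17255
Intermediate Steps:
Q = -1/26 (Q = 1/(37 - 63) = 1/(-26) = -1/26 ≈ -0.038462)
m(h) = 1 - 26*h (m(h) = h/(-1/26) + h/h = h*(-26) + 1 = -26*h + 1 = 1 - 26*h)
(m(63) - 4411)/(13641 + 21410) = ((1 - 26*63) - 4411)/(13641 + 21410) = ((1 - 1638) - 4411)/35051 = (-1637 - 4411)*(1/35051) = -6048*1/35051 = -6048/35051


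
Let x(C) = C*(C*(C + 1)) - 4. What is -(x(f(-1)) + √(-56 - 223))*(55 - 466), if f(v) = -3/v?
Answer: 13152 + 1233*I*√31 ≈ 13152.0 + 6865.1*I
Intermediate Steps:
x(C) = -4 + C²*(1 + C) (x(C) = C*(C*(1 + C)) - 4 = C²*(1 + C) - 4 = -4 + C²*(1 + C))
-(x(f(-1)) + √(-56 - 223))*(55 - 466) = -((-4 + (-3/(-1))² + (-3/(-1))³) + √(-56 - 223))*(55 - 466) = -((-4 + (-3*(-1))² + (-3*(-1))³) + √(-279))*(-411) = -((-4 + 3² + 3³) + 3*I*√31)*(-411) = -((-4 + 9 + 27) + 3*I*√31)*(-411) = -(32 + 3*I*√31)*(-411) = -(-13152 - 1233*I*√31) = 13152 + 1233*I*√31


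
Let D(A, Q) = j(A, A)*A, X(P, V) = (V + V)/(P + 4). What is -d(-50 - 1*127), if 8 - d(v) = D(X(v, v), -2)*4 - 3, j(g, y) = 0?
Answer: -11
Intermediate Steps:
X(P, V) = 2*V/(4 + P) (X(P, V) = (2*V)/(4 + P) = 2*V/(4 + P))
D(A, Q) = 0 (D(A, Q) = 0*A = 0)
d(v) = 11 (d(v) = 8 - (0*4 - 3) = 8 - (0 - 3) = 8 - 1*(-3) = 8 + 3 = 11)
-d(-50 - 1*127) = -1*11 = -11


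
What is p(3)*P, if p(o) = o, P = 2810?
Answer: 8430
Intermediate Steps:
p(3)*P = 3*2810 = 8430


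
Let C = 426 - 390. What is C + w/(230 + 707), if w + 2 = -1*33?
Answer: 33697/937 ≈ 35.963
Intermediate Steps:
C = 36
w = -35 (w = -2 - 1*33 = -2 - 33 = -35)
C + w/(230 + 707) = 36 - 35/(230 + 707) = 36 - 35/937 = 33697/937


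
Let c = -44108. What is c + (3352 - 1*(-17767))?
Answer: -22989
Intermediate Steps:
c + (3352 - 1*(-17767)) = -44108 + (3352 - 1*(-17767)) = -44108 + (3352 + 17767) = -44108 + 21119 = -22989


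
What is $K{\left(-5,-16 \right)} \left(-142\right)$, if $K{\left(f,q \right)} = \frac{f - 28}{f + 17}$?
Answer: $\frac{781}{2} \approx 390.5$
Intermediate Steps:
$K{\left(f,q \right)} = \frac{-28 + f}{17 + f}$
$K{\left(-5,-16 \right)} \left(-142\right) = \frac{-28 - 5}{17 - 5} \left(-142\right) = \frac{1}{12} \left(-33\right) \left(-142\right) = \left(- \frac{11}{4}\right) \left(-142\right) = \frac{781}{2}$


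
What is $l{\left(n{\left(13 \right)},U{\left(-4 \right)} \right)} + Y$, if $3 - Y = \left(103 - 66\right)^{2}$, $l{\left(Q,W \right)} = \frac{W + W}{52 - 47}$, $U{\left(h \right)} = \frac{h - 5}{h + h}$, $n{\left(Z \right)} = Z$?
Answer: $- \frac{27311}{20} \approx -1365.6$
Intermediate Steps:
$U{\left(h \right)} = \frac{-5 + h}{2 h}$
$l{\left(Q,W \right)} = \frac{2 W}{5}$
$Y = -1366$ ($Y = 3 - \left(103 - 66\right)^{2} = 3 - 37^{2} = 3 - 1369 = -1366$)
$l{\left(n{\left(13 \right)},U{\left(-4 \right)} \right)} + Y = \frac{2 \frac{-5 - 4}{2 \left(-4\right)}}{5} - 1366 = \frac{2 \cdot \frac{1}{2} \left(- \frac{1}{4}\right) \left(-9\right)}{5} - 1366 = \frac{2}{5} \cdot \frac{9}{8} - 1366 = \frac{9}{20} - 1366 = - \frac{27311}{20}$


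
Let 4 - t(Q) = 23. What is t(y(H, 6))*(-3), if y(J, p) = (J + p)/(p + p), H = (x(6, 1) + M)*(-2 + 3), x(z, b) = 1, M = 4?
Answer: 57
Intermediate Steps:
H = 5 (H = (1 + 4)*(-2 + 3) = 5*1 = 5)
y(J, p) = (J + p)/(2*p) (y(J, p) = (J + p)/((2*p)) = (J + p)*(1/(2*p)) = (J + p)/(2*p))
t(Q) = -19 (t(Q) = 4 - 1*23 = 4 - 23 = -19)
t(y(H, 6))*(-3) = -19*(-3) = 57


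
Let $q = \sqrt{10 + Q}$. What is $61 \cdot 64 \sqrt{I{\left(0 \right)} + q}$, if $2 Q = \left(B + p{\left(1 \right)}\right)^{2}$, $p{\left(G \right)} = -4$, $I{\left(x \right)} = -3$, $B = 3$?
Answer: $1952 \sqrt{-12 + 2 \sqrt{42}} \approx 1914.0$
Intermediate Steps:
$Q = \frac{1}{2}$ ($Q = \frac{\left(3 - 4\right)^{2}}{2} = \frac{\left(-1\right)^{2}}{2} = \frac{1}{2} \cdot 1 = \frac{1}{2} \approx 0.5$)
$q = \frac{\sqrt{42}}{2}$ ($q = \sqrt{10 + \frac{1}{2}} = \sqrt{\frac{21}{2}} = \frac{\sqrt{42}}{2} \approx 3.2404$)
$61 \cdot 64 \sqrt{I{\left(0 \right)} + q} = 61 \cdot 64 \sqrt{-3 + \frac{\sqrt{42}}{2}} = 3904 \sqrt{-3 + \frac{\sqrt{42}}{2}}$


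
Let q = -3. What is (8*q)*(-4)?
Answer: 96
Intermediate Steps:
(8*q)*(-4) = (8*(-3))*(-4) = -24*(-4) = 96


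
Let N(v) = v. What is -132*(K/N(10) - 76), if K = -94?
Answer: 56364/5 ≈ 11273.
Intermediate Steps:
-132*(K/N(10) - 76) = -132*(-94/10 - 76) = -132*(-94*⅒ - 76) = -132*(-47/5 - 76) = -132*(-427/5) = 56364/5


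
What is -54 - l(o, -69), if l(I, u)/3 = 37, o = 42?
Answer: -165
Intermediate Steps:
l(I, u) = 111 (l(I, u) = 3*37 = 111)
-54 - l(o, -69) = -54 - 1*111 = -54 - 111 = -165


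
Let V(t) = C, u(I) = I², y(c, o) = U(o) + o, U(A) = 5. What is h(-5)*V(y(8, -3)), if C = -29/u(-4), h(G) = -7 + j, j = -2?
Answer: 261/16 ≈ 16.313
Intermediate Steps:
y(c, o) = 5 + o
h(G) = -9 (h(G) = -7 - 2 = -9)
C = -29/16 (C = -29/((-4)²) = -29/16 ≈ -1.8125)
V(t) = -29/16
h(-5)*V(y(8, -3)) = -9*(-29/16) = 261/16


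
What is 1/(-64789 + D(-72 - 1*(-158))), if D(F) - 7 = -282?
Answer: -1/65064 ≈ -1.5369e-5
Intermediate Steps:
D(F) = -275 (D(F) = 7 - 282 = -275)
1/(-64789 + D(-72 - 1*(-158))) = 1/(-64789 - 275) = 1/(-65064) = -1/65064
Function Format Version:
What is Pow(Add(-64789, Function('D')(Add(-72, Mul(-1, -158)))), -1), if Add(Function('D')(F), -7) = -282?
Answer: Rational(-1, 65064) ≈ -1.5369e-5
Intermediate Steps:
Function('D')(F) = -275 (Function('D')(F) = Add(7, -282) = -275)
Pow(Add(-64789, Function('D')(Add(-72, Mul(-1, -158)))), -1) = Pow(Add(-64789, -275), -1) = Pow(-65064, -1) = Rational(-1, 65064)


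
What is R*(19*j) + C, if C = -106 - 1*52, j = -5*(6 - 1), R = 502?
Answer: -238608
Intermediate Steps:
j = -25 (j = -5*5 = -25)
C = -158 (C = -106 - 52 = -158)
R*(19*j) + C = 502*(19*(-25)) - 158 = 502*(-475) - 158 = -238450 - 158 = -238608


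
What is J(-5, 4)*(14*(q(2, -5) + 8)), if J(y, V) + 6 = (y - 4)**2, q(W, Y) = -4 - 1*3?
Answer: 1050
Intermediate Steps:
q(W, Y) = -7 (q(W, Y) = -4 - 3 = -7)
J(y, V) = -6 + (-4 + y)**2 (J(y, V) = -6 + (y - 4)**2 = -6 + (-4 + y)**2)
J(-5, 4)*(14*(q(2, -5) + 8)) = (-6 + (-4 - 5)**2)*(14*(-7 + 8)) = (-6 + (-9)**2)*(14*1) = (-6 + 81)*14 = 75*14 = 1050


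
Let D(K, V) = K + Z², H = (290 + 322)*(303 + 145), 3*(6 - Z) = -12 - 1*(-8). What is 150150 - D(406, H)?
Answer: 1347212/9 ≈ 1.4969e+5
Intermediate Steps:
Z = 22/3 (Z = 6 - (-12 - 1*(-8))/3 = 6 - (-12 + 8)/3 = 6 - ⅓*(-4) = 6 + 4/3 = 22/3 ≈ 7.3333)
H = 274176 (H = 612*448 = 274176)
D(K, V) = 484/9 + K (D(K, V) = K + (22/3)² = K + 484/9 = 484/9 + K)
150150 - D(406, H) = 150150 - (484/9 + 406) = 150150 - 1*4138/9 = 150150 - 4138/9 = 1347212/9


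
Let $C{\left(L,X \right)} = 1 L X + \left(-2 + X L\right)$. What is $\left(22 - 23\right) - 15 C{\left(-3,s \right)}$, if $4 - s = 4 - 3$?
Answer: $299$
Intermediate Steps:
$s = 3$ ($s = 4 - \left(4 - 3\right) = 4 - 1 = 3$)
$C{\left(L,X \right)} = -2 + 2 L X$ ($C{\left(L,X \right)} = L X + \left(-2 + L X\right) = -2 + 2 L X$)
$\left(22 - 23\right) - 15 C{\left(-3,s \right)} = \left(22 - 23\right) - 15 \left(-2 + 2 \left(-3\right) 3\right) = \left(22 - 23\right) - 15 \left(-2 - 18\right) = -1 - -300 = -1 + 300 = 299$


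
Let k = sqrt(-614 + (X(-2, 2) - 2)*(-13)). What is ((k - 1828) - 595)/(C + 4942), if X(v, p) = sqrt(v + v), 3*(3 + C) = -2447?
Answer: -7269/12370 + 3*sqrt(-588 - 26*I)/12370 ≈ -0.5875 - 0.0058823*I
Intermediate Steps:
C = -2456/3 (C = -3 + (1/3)*(-2447) = -3 - 2447/3 = -2456/3 ≈ -818.67)
X(v, p) = sqrt(2)*sqrt(v) (X(v, p) = sqrt(2*v) = sqrt(2)*sqrt(v))
k = sqrt(-588 - 26*I) (k = sqrt(-614 + (sqrt(2)*sqrt(-2) - 2)*(-13)) = sqrt(-614 + (sqrt(2)*(I*sqrt(2)) - 2)*(-13)) = sqrt(-614 + (2*I - 2)*(-13)) = sqrt(-614 + (-2 + 2*I)*(-13)) = sqrt(-614 + (26 - 26*I)) = sqrt(-588 - 26*I) ≈ 0.53598 - 24.255*I)
((k - 1828) - 595)/(C + 4942) = ((sqrt(-588 - 26*I) - 1828) - 595)/(-2456/3 + 4942) = ((-1828 + sqrt(-588 - 26*I)) - 595)/(12370/3) = (-2423 + sqrt(-588 - 26*I))*(3/12370) = -7269/12370 + 3*sqrt(-588 - 26*I)/12370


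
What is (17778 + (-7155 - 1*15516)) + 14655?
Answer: 9762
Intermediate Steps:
(17778 + (-7155 - 1*15516)) + 14655 = (17778 + (-7155 - 15516)) + 14655 = (17778 - 22671) + 14655 = -4893 + 14655 = 9762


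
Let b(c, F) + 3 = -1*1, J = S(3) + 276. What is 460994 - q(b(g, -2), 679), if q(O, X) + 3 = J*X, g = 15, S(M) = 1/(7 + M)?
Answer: 2735251/10 ≈ 2.7353e+5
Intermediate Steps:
J = 2761/10 (J = 1/(7 + 3) + 276 = 1/10 + 276 = ⅒ + 276 = 2761/10 ≈ 276.10)
b(c, F) = -4 (b(c, F) = -3 - 1*1 = -3 - 1 = -4)
q(O, X) = -3 + 2761*X/10
460994 - q(b(g, -2), 679) = 460994 - (-3 + (2761/10)*679) = 460994 - (-3 + 1874719/10) = 460994 - 1*1874689/10 = 460994 - 1874689/10 = 2735251/10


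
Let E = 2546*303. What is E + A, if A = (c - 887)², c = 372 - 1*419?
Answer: 1643794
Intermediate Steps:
c = -47 (c = 372 - 419 = -47)
E = 771438
A = 872356 (A = (-47 - 887)² = (-934)² = 872356)
E + A = 771438 + 872356 = 1643794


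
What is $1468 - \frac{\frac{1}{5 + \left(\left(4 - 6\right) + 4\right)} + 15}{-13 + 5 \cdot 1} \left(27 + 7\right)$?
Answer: $\frac{21453}{14} \approx 1532.4$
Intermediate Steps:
$1468 - \frac{\frac{1}{5 + \left(\left(4 - 6\right) + 4\right)} + 15}{-13 + 5 \cdot 1} \left(27 + 7\right) = 1468 - \frac{\frac{1}{5 + \left(-2 + 4\right)} + 15}{-13 + 5} \cdot 34 = 1468 - \frac{\frac{1}{5 + 2} + 15}{-8} \cdot 34 = 1468 - \left(\frac{1}{7} + 15\right) \left(- \frac{1}{8}\right) 34 = 1468 - \frac{106}{7} \left(- \frac{1}{8}\right) 34 = 1468 - \left(- \frac{53}{28}\right) 34 = 1468 - - \frac{901}{14} = 1468 + \frac{901}{14} = \frac{21453}{14}$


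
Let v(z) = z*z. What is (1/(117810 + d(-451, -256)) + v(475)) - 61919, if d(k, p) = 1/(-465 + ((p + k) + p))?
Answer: 27540698949802/168232679 ≈ 1.6371e+5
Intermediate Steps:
v(z) = z**2
d(k, p) = 1/(-465 + k + 2*p) (d(k, p) = 1/(-465 + ((k + p) + p)) = 1/(-465 + (k + 2*p)) = 1/(-465 + k + 2*p))
(1/(117810 + d(-451, -256)) + v(475)) - 61919 = (1/(117810 + 1/(-465 - 451 + 2*(-256))) + 475**2) - 61919 = (1/(117810 + 1/(-465 - 451 - 512)) + 225625) - 61919 = (1/(117810 + 1/(-1428)) + 225625) - 61919 = (1/(117810 - 1/1428) + 225625) - 61919 = (1/(168232679/1428) + 225625) - 61919 = (1428/168232679 + 225625) - 61919 = 37957498200803/168232679 - 61919 = 27540698949802/168232679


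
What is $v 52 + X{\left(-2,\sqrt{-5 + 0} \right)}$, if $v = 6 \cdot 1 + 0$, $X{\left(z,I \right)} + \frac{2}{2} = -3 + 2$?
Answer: $310$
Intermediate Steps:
$X{\left(z,I \right)} = -2$ ($X{\left(z,I \right)} = -1 + \left(-3 + 2\right) = -1 - 1 = -2$)
$v = 6$ ($v = 6 + 0 = 6$)
$v 52 + X{\left(-2,\sqrt{-5 + 0} \right)} = 6 \cdot 52 - 2 = 312 - 2 = 310$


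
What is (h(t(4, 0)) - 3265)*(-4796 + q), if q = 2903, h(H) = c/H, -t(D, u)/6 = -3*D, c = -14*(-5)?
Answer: 74145655/12 ≈ 6.1788e+6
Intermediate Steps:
c = 70
t(D, u) = 18*D (t(D, u) = -(-18)*D = 18*D)
h(H) = 70/H
(h(t(4, 0)) - 3265)*(-4796 + q) = (70/((18*4)) - 3265)*(-4796 + 2903) = (70/72 - 3265)*(-1893) = (70*(1/72) - 3265)*(-1893) = (35/36 - 3265)*(-1893) = -117505/36*(-1893) = 74145655/12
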